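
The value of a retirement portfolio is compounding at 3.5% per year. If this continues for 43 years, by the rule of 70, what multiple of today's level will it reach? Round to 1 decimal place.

Doubling time ≈ 70/3.5 = 20.00 years.
43 years / 20.00 ≈ 2.15 doublings → factor 2^2.15 ≈ 4.4.

around 4.4 times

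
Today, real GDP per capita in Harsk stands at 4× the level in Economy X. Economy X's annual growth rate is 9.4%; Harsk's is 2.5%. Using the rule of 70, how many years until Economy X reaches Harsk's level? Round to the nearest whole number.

The growth-rate gap is 9.4% − 2.5% = 6.9 percentage points.
So the ratio between them halves every 70/6.9 ≈ 10.14 years.
A 4× gap closes after 2 halvings: 2 × 10.14 ≈ 20 years.

≈ 20 years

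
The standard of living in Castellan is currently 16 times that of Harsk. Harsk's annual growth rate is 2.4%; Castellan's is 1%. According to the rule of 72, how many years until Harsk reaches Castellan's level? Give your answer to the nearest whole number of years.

about 206 years

What matters is the difference: 1.4 pp.
Rule of 72 on the gap: the ratio halves every 72/1.4 ≈ 51.43 years.
A 16 times gap closes after 4 halvings: 4 × 51.43 ≈ 206 years.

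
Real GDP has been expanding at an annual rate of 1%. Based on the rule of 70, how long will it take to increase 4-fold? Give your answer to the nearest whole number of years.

around 140 years

One doubling takes 70/1 = 70.00 years.
4× is 2 doublings, so 2 × 70.00 ≈ 140 years.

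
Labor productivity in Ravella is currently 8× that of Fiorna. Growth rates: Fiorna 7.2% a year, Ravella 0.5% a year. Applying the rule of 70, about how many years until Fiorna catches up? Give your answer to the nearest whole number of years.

Fiorna gains on Ravella at 7.2% − 0.5% = 6.7 points a year.
At that relative rate the gap halves every 70/6.7 ≈ 10.45 years.
An 8× gap closes after 3 halvings: 3 × 10.45 ≈ 31 years.

31 years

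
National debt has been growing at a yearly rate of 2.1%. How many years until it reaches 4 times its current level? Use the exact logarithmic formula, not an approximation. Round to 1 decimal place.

66.7 years

t = ln(4) / ln(1 + 0.021) = 1.3863 / 0.020783 ≈ 66.70.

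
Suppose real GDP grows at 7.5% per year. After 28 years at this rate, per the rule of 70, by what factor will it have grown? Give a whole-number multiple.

8 times

70/7.5 ≈ 9.33 years per doubling.
28 years fits 3 doublings: 2^3 = 8.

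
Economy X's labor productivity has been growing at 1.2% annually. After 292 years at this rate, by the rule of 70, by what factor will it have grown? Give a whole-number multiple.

32 times

At 1.2% one doubling takes ≈ 58.33 years; 292 years is 5 of them, so ×32.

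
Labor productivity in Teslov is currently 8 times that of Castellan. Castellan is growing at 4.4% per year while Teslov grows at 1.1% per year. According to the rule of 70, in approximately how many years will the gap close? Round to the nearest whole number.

What matters is the difference: 3.3 pp.
Rule of 70 on the gap: the ratio halves every 70/3.3 ≈ 21.21 years.
An 8 times gap closes after 3 halvings: 3 × 21.21 ≈ 64 years.

64 years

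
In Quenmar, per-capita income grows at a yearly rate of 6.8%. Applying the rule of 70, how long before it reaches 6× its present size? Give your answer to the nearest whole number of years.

One doubling takes 70/6.8 = 10.29 years.
Reaching 6× takes log₂(6) ≈ 2.58 doublings.
2.58 × 10.29 ≈ 27 years.

around 27 years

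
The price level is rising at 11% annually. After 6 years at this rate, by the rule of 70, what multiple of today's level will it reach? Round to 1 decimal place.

roughly 1.9 times

Doubling time ≈ 70/11 = 6.36 years.
6 years / 6.36 ≈ 0.94 doublings → factor 2^0.94 ≈ 1.9.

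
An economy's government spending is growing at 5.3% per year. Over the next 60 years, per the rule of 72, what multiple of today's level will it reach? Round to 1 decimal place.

Doubling time ≈ 72/5.3 = 13.58 years.
60 years / 13.58 ≈ 4.42 doublings → factor 2^4.42 ≈ 21.4.

≈ 21.4 times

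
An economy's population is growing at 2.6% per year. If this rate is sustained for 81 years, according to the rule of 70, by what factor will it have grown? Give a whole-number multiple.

8 times

At 2.6% one doubling takes ≈ 26.92 years; 81 years is 3 of them, so ×8.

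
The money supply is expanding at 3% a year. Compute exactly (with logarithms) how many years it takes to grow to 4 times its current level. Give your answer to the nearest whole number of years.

t = ln(4) / ln(1 + 0.03) = 1.3863 / 0.029559 ≈ 46.90.
≈ 47 years.

47 years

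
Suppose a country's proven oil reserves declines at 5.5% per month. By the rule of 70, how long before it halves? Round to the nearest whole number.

≈ 13 months

Falling at 5.5%, it halves about every 70/5.5 = 12.73 months.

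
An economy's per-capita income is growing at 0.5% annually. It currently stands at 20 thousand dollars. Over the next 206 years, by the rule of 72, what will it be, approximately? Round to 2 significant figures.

Doubling time ≈ 72/0.5 = 144.00 years.
206 years is 206/144.00 ≈ 1.43 doublings, a factor of 2^1.43 ≈ 2.69.
20 × 2.69 ≈ 54 thousand dollars.

roughly 54 thousand dollars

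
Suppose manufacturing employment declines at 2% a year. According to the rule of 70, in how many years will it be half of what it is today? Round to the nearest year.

approximately 35 years

The rule works in reverse for decay: 70/2 ≈ 35.00 years to halve.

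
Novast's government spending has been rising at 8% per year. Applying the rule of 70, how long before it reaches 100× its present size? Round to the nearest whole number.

At 8% it doubles every 70/8 ≈ 8.75 years.
100× is log₂ 100 ≈ 6.64 doublings, so ≈ 6.64 × 8.75 = 58 years.

58 years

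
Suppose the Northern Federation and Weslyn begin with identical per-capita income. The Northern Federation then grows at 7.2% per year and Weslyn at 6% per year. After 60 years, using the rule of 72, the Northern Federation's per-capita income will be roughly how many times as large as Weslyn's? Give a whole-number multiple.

Rate gap = 7.2% − 6% = 1.2 points.
The ratio doubles every 72/1.2 ≈ 60.00 years.
60/60.00 ≈ 1.00 doublings → ratio ≈ 2^1.00 ≈ 2.

around 2 times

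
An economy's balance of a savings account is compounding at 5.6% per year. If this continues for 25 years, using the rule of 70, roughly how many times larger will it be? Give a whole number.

about 4 times

At 5.6% one doubling takes ≈ 12.50 years; 25 years is 2 of them, so ×4.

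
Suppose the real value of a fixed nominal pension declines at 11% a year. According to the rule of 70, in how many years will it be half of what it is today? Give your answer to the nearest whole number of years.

roughly 6 years

Halving time ≈ 70 / 11 = 6.36 → 6 years.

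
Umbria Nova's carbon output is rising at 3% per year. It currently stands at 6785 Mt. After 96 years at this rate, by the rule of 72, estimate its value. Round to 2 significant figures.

Doubling time ≈ 72/3 = 24.00 years.
96 years is 96/24.00 ≈ 4.00 doublings, a factor of 2^4.00 ≈ 16.00.
6785 × 16.00 ≈ 110000 Mt.

around 110000 Mt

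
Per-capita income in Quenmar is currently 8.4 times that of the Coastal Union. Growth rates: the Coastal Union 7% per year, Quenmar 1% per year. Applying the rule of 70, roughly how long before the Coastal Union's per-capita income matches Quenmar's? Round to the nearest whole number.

36 years

The growth-rate gap is 7% − 1% = 6 percentage points.
So the ratio between them halves every 70/6 ≈ 11.67 years.
An 8.4 times gap takes log₂(8.4) ≈ 3.07 halvings to close: 3.07 × 11.67 ≈ 36 years.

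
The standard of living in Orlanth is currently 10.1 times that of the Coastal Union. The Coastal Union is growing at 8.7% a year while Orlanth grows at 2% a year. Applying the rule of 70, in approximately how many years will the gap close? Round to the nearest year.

the Coastal Union gains on Orlanth at 8.7% − 2% = 6.7 points a year.
At that relative rate the gap halves every 70/6.7 ≈ 10.45 years.
A 10.1 times gap takes log₂(10.1) ≈ 3.34 halvings to close: 3.34 × 10.45 ≈ 35 years.

≈ 35 years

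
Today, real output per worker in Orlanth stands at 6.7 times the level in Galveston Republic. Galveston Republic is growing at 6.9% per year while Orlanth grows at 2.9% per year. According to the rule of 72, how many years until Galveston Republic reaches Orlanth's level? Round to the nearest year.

around 49 years

Galveston Republic gains on Orlanth at 6.9% − 2.9% = 4 points a year.
At that relative rate the gap halves every 72/4 ≈ 18.00 years.
A 6.7 times gap takes log₂(6.7) ≈ 2.74 halvings to close: 2.74 × 18.00 ≈ 49 years.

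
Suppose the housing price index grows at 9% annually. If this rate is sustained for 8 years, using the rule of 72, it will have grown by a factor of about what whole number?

Doubling time ≈ 72/9 = 8.00 years.
8/8.00 ≈ 1 doubling, so about 2^1 = 2×.

roughly 2 times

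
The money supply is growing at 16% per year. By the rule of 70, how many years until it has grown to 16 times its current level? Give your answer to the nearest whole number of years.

At 16% it doubles every 70/16 ≈ 4.38 years.
Getting to 16× needs 4 doublings: 4 × 4.38 ≈ 18 years.

approximately 18 years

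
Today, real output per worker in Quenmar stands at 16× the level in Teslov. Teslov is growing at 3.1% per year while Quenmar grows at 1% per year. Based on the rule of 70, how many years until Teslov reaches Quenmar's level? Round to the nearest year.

around 133 years

What matters is the difference: 2.1 pp.
Rule of 70 on the gap: the ratio halves every 70/2.1 ≈ 33.33 years.
A 16× gap closes after 4 halvings: 4 × 33.33 ≈ 133 years.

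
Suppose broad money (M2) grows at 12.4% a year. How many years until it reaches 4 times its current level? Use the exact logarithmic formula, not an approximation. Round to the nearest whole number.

t = ln(4) / ln(1 + 0.124) = 1.3863 / 0.116894 ≈ 11.86.
≈ 12 years.

12 years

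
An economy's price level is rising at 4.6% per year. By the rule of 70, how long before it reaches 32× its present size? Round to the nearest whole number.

approximately 76 years

Doubling time ≈ 70/4.6 = 15.22 years.
32× is 5 doublings, so 5 × 15.22 ≈ 76 years.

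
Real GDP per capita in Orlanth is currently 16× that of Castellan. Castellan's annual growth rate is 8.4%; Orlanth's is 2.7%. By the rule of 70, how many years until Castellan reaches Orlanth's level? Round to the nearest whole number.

about 49 years

Castellan gains on Orlanth at 8.4% − 2.7% = 5.7 points a year.
At that relative rate the gap halves every 70/5.7 ≈ 12.28 years.
A 16× gap closes after 4 halvings: 4 × 12.28 ≈ 49 years.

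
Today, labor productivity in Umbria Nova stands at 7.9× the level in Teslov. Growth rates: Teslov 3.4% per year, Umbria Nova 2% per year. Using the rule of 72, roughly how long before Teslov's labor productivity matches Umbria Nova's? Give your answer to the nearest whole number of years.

The growth-rate gap is 3.4% − 2% = 1.4 percentage points.
So the ratio between them halves every 72/1.4 ≈ 51.43 years.
A 7.9× gap takes log₂(7.9) ≈ 2.98 halvings to close: 2.98 × 51.43 ≈ 153 years.

153 years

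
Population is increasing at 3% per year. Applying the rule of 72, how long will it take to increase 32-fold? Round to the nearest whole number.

One doubling takes 72/3 = 24.00 years.
Getting to 32× needs 5 doublings: 5 × 24.00 ≈ 120 years.

120 years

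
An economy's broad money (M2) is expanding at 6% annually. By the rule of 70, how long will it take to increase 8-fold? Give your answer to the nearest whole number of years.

≈ 35 years

Doubling time ≈ 70/6 = 11.67 years.
8× is 3 doublings, so 3 × 11.67 ≈ 35 years.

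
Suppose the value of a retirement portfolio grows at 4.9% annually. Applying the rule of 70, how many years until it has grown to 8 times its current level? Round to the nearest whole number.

At 4.9% it doubles every 70/4.9 ≈ 14.29 years.
8 = 2^3, so 3 doublings → 43 years.

about 43 years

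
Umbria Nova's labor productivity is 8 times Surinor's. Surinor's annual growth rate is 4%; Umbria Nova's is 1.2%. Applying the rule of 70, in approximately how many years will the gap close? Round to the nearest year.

The growth-rate gap is 4% − 1.2% = 2.8 percentage points.
So the ratio between them halves every 70/2.8 ≈ 25.00 years.
An 8 times gap closes after 3 halvings: 3 × 25.00 ≈ 75 years.

≈ 75 years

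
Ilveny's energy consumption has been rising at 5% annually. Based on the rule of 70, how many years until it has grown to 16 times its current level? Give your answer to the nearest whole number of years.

about 56 years

Doubling time ≈ 70/5 = 14.00 years.
16× is 4 doublings, so 4 × 14.00 ≈ 56 years.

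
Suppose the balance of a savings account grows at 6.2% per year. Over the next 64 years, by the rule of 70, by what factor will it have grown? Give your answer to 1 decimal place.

Doubling time ≈ 70/6.2 = 11.29 years.
64 years / 11.29 ≈ 5.67 doublings → factor 2^5.67 ≈ 50.9.

about 50.9 times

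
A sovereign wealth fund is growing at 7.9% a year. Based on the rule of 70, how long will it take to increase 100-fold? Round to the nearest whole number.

At 7.9% it doubles every 70/7.9 ≈ 8.86 years.
Reaching 100× takes log₂(100) ≈ 6.64 doublings.
6.64 × 8.86 ≈ 59 years.

around 59 years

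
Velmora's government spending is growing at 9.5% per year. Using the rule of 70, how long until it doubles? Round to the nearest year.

Doubling time ≈ 70 / 9.5 = 7.37 years.

7 years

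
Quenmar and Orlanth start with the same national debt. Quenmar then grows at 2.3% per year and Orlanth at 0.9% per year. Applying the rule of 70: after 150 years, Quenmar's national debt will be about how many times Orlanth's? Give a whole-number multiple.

roughly 8 times

Quenmar pulls ahead at 1.4 pp per year, so the ratio doubles every 70/1.4 ≈ 50.00 years.
In 150 years that's 3.00 doublings: 2^3.00 ≈ 8.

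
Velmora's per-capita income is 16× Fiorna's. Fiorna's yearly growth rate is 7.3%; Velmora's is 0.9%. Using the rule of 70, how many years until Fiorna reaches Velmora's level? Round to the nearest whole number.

The growth-rate gap is 7.3% − 0.9% = 6.4 percentage points.
So the ratio between them halves every 70/6.4 ≈ 10.94 years.
A 16× gap closes after 4 halvings: 4 × 10.94 ≈ 44 years.

around 44 years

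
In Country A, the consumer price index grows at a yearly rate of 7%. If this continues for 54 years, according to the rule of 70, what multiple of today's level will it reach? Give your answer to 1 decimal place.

Doubling time ≈ 70/7 = 10.00 years.
54 years / 10.00 ≈ 5.40 doublings → factor 2^5.40 ≈ 42.2.

42.2 times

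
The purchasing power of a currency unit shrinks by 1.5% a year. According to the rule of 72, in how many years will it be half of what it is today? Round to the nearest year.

The rule works in reverse for decay: 72/1.5 ≈ 48.00 years to halve.

around 48 years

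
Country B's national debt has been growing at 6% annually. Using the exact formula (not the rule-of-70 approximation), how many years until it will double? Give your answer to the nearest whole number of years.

12 years

t = ln(2) / ln(1 + 0.06) = 0.6931 / 0.058269 ≈ 11.89.
≈ 12 years.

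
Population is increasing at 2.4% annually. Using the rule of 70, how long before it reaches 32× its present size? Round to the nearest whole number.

about 146 years

At 2.4% it doubles every 70/2.4 ≈ 29.17 years.
32× is 5 doublings, so 5 × 29.17 ≈ 146 years.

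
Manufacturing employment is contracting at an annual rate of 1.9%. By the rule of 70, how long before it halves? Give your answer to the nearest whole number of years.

≈ 37 years

Falling at 1.9%, it halves about every 70/1.9 = 36.84 years.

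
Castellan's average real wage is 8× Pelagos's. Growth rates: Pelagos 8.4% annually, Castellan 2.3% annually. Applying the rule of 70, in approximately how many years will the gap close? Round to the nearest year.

Pelagos gains on Castellan at 8.4% − 2.3% = 6.1 points a year.
At that relative rate the gap halves every 70/6.1 ≈ 11.48 years.
An 8× gap closes after 3 halvings: 3 × 11.48 ≈ 34 years.

around 34 years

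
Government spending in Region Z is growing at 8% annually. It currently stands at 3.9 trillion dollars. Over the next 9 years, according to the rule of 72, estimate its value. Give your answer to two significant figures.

It doubles every 72/8 ≈ 9.00 years, so 9 years is 1.00 doublings.
2^1.00 ≈ 2.00; 3.9 × 2.00 ≈ 7.8 trillion dollars.

≈ 7.8 trillion dollars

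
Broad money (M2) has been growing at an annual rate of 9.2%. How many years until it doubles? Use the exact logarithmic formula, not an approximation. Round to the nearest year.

t = ln(2) / ln(1 + 0.092) = 0.6931 / 0.088011 ≈ 7.88.
≈ 8 years.

8 years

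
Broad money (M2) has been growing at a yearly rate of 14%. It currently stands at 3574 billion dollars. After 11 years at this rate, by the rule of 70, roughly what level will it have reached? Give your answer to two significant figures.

16000 billion dollars

Doubling time ≈ 70/14 = 5.00 years.
11 years is 11/5.00 ≈ 2.20 doublings, a factor of 2^2.20 ≈ 4.59.
3574 × 4.59 ≈ 16000 billion dollars.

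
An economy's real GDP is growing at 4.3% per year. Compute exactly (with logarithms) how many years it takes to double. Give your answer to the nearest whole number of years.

16 years

t = ln(2) / ln(1 + 0.043) = 0.6931 / 0.042101 ≈ 16.46.
≈ 16 years.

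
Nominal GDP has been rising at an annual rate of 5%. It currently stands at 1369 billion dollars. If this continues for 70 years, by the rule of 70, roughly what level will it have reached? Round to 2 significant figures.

Doubling time ≈ 70/5 = 14.00 years.
70 years is 70/14.00 ≈ 5.00 doublings, a factor of 2^5.00 ≈ 32.00.
1369 × 32.00 ≈ 44000 billion dollars.

roughly 44000 billion dollars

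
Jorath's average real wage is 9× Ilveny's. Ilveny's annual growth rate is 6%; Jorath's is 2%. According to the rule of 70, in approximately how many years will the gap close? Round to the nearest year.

around 55 years

The growth-rate gap is 6% − 2% = 4 percentage points.
So the ratio between them halves every 70/4 ≈ 17.50 years.
A 9× gap takes log₂(9) ≈ 3.17 halvings to close: 3.17 × 17.50 ≈ 55 years.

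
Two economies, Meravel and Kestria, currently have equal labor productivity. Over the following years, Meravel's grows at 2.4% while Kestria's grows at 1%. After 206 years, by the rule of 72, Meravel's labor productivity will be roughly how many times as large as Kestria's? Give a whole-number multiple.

approximately 16 times

Meravel pulls ahead at 1.4 pp per year, so the ratio doubles every 72/1.4 ≈ 51.43 years.
In 206 years that's 4.01 doublings: 2^4.01 ≈ 16.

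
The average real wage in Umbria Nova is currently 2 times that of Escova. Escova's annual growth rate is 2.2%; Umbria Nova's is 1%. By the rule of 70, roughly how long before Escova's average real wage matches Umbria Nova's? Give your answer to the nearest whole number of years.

≈ 58 years

The growth-rate gap is 2.2% − 1% = 1.2 percentage points.
So the ratio between them halves every 70/1.2 ≈ 58.33 years.
A 2 times gap closes after 1 halving: 1 × 58.33 ≈ 58 years.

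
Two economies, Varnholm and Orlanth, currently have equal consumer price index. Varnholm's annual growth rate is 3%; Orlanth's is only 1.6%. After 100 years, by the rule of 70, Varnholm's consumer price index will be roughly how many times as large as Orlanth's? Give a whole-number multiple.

4 times

Rate gap = 3% − 1.6% = 1.4 points.
The ratio doubles every 70/1.4 ≈ 50.00 years.
100/50.00 ≈ 2.00 doublings → ratio ≈ 2^2.00 ≈ 4.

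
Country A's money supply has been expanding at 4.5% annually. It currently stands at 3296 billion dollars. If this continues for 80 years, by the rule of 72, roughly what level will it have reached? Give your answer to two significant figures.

about 110000 billion dollars

Doubling time ≈ 72/4.5 = 16.00 years.
80 years is 80/16.00 ≈ 5.00 doublings, a factor of 2^5.00 ≈ 32.00.
3296 × 32.00 ≈ 110000 billion dollars.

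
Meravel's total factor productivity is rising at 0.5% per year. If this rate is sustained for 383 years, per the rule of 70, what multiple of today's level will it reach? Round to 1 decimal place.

≈ 6.7 times

Doubling time ≈ 70/0.5 = 140.00 years.
383 years / 140.00 ≈ 2.74 doublings → factor 2^2.74 ≈ 6.7.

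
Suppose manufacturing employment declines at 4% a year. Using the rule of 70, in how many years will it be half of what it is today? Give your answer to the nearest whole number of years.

Falling at 4%, it halves about every 70/4 = 17.50 years.

around 18 years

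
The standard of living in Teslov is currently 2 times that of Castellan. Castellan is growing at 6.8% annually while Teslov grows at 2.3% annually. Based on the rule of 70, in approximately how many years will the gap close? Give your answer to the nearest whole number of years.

The growth-rate gap is 6.8% − 2.3% = 4.5 percentage points.
So the ratio between them halves every 70/4.5 ≈ 15.56 years.
A 2 times gap closes after 1 halving: 1 × 15.56 ≈ 16 years.

16 years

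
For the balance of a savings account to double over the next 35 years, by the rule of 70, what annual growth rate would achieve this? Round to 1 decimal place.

70 / 35 ≈ 2.00, so about 2.0% a year.

roughly 2.0%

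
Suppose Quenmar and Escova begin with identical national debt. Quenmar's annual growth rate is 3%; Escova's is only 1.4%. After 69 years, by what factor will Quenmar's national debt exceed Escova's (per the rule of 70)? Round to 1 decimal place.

roughly 3.0 times

Rate gap = 3% − 1.4% = 1.6 points.
The ratio doubles every 70/1.6 ≈ 43.75 years.
69/43.75 ≈ 1.58 doublings → ratio ≈ 2^1.58 ≈ 3.0.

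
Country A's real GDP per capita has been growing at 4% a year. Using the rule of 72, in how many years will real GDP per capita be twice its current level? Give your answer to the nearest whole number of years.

At 4%, doubling takes about 72/4 = 18.00 years.

about 18 years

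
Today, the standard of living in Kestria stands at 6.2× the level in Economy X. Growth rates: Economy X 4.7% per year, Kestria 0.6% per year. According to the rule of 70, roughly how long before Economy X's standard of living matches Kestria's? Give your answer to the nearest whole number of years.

approximately 45 years

The growth-rate gap is 4.7% − 0.6% = 4.1 percentage points.
So the ratio between them halves every 70/4.1 ≈ 17.07 years.
A 6.2× gap takes log₂(6.2) ≈ 2.63 halvings to close: 2.63 × 17.07 ≈ 45 years.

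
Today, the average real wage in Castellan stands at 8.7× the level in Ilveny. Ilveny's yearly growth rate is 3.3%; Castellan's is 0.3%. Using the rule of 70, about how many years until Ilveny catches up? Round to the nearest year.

Ilveny gains on Castellan at 3.3% − 0.3% = 3 points a year.
At that relative rate the gap halves every 70/3 ≈ 23.33 years.
An 8.7× gap takes log₂(8.7) ≈ 3.12 halvings to close: 3.12 × 23.33 ≈ 73 years.

approximately 73 years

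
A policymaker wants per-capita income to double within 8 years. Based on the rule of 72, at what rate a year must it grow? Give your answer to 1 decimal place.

72 / 8 ≈ 9.00, so about 9.0% a year.

around 9.0% a year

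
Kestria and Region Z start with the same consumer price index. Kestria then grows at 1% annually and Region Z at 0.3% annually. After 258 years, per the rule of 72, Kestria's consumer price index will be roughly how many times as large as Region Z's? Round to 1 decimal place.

Kestria pulls ahead at 0.7 pp per year, so the ratio doubles every 72/0.7 ≈ 102.86 years.
In 258 years that's 2.51 doublings: 2^2.51 ≈ 5.7.

5.7 times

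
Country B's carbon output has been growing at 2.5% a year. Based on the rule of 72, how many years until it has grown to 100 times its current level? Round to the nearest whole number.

about 191 years

Doubling time ≈ 72/2.5 = 28.80 years.
Reaching 100× takes log₂(100) ≈ 6.64 doublings.
6.64 × 28.80 ≈ 191 years.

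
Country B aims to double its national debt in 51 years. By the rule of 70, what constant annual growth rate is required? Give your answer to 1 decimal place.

roughly 1.4% a year

70 / 51 ≈ 1.37, so about 1.4% a year.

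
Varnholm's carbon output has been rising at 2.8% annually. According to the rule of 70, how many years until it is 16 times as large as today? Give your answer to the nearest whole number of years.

approximately 100 years

Doubling time ≈ 70/2.8 = 25.00 years.
16 = 2^4, so 4 doublings → 100 years.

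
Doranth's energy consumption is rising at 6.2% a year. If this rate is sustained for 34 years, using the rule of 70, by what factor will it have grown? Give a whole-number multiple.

70/6.2 ≈ 11.29 years per doubling.
34 years fits 3 doublings: 2^3 = 8.

about 8 times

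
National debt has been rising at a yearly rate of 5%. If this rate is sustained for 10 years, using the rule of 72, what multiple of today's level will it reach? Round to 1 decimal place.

Doubling time ≈ 72/5 = 14.40 years.
10 years / 14.40 ≈ 0.69 doublings → factor 2^0.69 ≈ 1.6.

roughly 1.6 times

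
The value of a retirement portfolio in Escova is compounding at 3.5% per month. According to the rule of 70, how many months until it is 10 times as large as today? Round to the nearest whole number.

At 3.5% it doubles every 70/3.5 ≈ 20.00 months.
Reaching 10× takes log₂(10) ≈ 3.32 doublings.
3.32 × 20.00 ≈ 66 months.

approximately 66 months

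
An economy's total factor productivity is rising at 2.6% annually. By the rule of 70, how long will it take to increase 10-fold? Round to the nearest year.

Doubling time ≈ 70/2.6 = 26.92 years.
Reaching 10× takes log₂(10) ≈ 3.32 doublings.
3.32 × 26.92 ≈ 89 years.

around 89 years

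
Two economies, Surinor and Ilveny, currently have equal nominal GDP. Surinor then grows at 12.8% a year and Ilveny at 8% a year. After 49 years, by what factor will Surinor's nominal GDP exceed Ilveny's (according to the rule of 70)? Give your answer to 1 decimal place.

Only the 4.8-point difference matters.
70/4.8 ≈ 14.58 years per doubling of the ratio; 49 years gives 3.36 doublings, so ≈ 10.3×.

10.3 times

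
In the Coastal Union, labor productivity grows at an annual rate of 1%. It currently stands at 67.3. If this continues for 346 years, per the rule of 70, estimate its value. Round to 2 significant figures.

Doubling time ≈ 70/1 = 70.00 years.
346 years is 346/70.00 ≈ 4.94 doublings, a factor of 2^4.94 ≈ 30.70.
67.3 × 30.70 ≈ 2100.

≈ 2100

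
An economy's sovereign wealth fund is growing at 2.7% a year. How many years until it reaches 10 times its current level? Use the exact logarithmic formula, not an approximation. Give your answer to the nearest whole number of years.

t = ln(10) / ln(1 + 0.027) = 2.3026 / 0.026642 ≈ 86.43.
≈ 86 years.

86 years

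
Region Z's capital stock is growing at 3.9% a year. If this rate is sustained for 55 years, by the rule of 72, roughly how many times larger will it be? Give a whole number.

72/3.9 ≈ 18.46 years per doubling.
55 years fits 3 doublings: 2^3 = 8.

approximately 8 times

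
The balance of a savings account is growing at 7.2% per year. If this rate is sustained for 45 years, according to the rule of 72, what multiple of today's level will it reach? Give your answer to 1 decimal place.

Doubling time ≈ 72/7.2 = 10.00 years.
45 years / 10.00 ≈ 4.50 doublings → factor 2^4.50 ≈ 22.6.

about 22.6 times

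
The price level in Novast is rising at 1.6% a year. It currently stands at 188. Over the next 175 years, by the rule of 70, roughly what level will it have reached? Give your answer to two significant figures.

around 3000

Doubling time ≈ 70/1.6 = 43.75 years.
175 years is 175/43.75 ≈ 4.00 doublings, a factor of 2^4.00 ≈ 16.00.
188 × 16.00 ≈ 3000.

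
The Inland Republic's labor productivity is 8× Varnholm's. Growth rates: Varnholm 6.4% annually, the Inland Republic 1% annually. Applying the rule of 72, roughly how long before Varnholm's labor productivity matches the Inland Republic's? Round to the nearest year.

around 40 years

The growth-rate gap is 6.4% − 1% = 5.4 percentage points.
So the ratio between them halves every 72/5.4 ≈ 13.33 years.
An 8× gap closes after 3 halvings: 3 × 13.33 ≈ 40 years.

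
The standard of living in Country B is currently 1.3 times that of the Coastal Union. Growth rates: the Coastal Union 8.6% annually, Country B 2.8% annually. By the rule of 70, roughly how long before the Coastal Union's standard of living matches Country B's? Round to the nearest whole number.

The growth-rate gap is 8.6% − 2.8% = 5.8 percentage points.
So the ratio between them halves every 70/5.8 ≈ 12.07 years.
A 1.3 times gap takes log₂(1.3) ≈ 0.38 halvings to close: 0.38 × 12.07 ≈ 5 years.

roughly 5 years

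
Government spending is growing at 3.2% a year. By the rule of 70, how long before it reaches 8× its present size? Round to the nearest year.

One doubling takes 70/3.2 = 21.88 years.
8× is 3 doublings, so 3 × 21.88 ≈ 66 years.

around 66 years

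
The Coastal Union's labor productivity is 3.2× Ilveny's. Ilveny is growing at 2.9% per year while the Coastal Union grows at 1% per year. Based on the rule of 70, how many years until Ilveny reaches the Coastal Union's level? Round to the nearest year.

approximately 62 years

What matters is the difference: 1.9 pp.
Rule of 70 on the gap: the ratio halves every 70/1.9 ≈ 36.84 years.
A 3.2× gap takes log₂(3.2) ≈ 1.68 halvings to close: 1.68 × 36.84 ≈ 62 years.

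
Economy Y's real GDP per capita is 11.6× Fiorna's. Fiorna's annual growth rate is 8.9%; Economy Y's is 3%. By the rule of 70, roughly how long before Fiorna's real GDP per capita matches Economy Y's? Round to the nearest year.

≈ 42 years

The growth-rate gap is 8.9% − 3% = 5.9 percentage points.
So the ratio between them halves every 70/5.9 ≈ 11.86 years.
An 11.6× gap takes log₂(11.6) ≈ 3.54 halvings to close: 3.54 × 11.86 ≈ 42 years.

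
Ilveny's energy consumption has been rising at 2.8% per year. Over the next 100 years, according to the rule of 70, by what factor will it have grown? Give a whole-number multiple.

Doubling time ≈ 70/2.8 = 25.00 years.
100/25.00 ≈ 4 doublings, so about 2^4 = 16×.

around 16 times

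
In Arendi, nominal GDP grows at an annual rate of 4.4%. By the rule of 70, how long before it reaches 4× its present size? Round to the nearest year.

At 4.4% it doubles every 70/4.4 ≈ 15.91 years.
4 = 2^2, so 2 doublings → 32 years.

approximately 32 years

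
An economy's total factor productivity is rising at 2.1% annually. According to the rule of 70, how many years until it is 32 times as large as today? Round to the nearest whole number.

Doubling time ≈ 70/2.1 = 33.33 years.
Getting to 32× needs 5 doublings: 5 × 33.33 ≈ 167 years.

around 167 years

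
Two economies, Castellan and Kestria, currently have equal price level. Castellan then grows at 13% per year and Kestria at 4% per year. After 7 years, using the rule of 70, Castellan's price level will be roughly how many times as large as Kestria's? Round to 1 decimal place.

Rate gap = 13% − 4% = 9 points.
The ratio doubles every 70/9 ≈ 7.78 years.
7/7.78 ≈ 0.90 doublings → ratio ≈ 2^0.90 ≈ 1.9.

≈ 1.9 times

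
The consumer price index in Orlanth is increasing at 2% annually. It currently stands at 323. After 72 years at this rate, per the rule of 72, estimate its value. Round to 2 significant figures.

roughly 1300

Doubling time ≈ 72/2 = 36.00 years.
72 years is 72/36.00 ≈ 2.00 doublings, a factor of 2^2.00 ≈ 4.00.
323 × 4.00 ≈ 1300.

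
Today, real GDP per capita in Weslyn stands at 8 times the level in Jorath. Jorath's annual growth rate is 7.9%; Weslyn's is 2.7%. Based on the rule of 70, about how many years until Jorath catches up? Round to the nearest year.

Jorath gains on Weslyn at 7.9% − 2.7% = 5.2 points a year.
At that relative rate the gap halves every 70/5.2 ≈ 13.46 years.
An 8 times gap closes after 3 halvings: 3 × 13.46 ≈ 40 years.

≈ 40 years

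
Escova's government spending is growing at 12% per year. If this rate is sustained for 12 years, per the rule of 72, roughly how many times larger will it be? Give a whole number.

Doubling time ≈ 72/12 = 6.00 years.
12/6.00 ≈ 2 doublings, so about 2^2 = 4×.

≈ 4 times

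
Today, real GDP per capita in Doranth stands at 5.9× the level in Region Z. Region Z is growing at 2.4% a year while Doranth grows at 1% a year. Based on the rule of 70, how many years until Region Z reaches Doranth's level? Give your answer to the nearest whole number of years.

What matters is the difference: 1.4 pp.
Rule of 70 on the gap: the ratio halves every 70/1.4 ≈ 50.00 years.
A 5.9× gap takes log₂(5.9) ≈ 2.56 halvings to close: 2.56 × 50.00 ≈ 128 years.

roughly 128 years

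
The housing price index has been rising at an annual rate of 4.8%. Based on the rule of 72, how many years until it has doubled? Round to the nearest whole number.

≈ 15 years

72/4.8 ≈ 15.00, so it doubles roughly every 15 years.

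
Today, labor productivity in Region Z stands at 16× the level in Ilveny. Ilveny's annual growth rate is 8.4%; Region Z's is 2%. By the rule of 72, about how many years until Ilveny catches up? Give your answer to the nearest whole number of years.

approximately 45 years

The growth-rate gap is 8.4% − 2% = 6.4 percentage points.
So the ratio between them halves every 72/6.4 ≈ 11.25 years.
A 16× gap closes after 4 halvings: 4 × 11.25 ≈ 45 years.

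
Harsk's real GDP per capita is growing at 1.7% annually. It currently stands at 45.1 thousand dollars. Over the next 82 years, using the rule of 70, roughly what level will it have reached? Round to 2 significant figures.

approximately 180 thousand dollars

Doubling time ≈ 70/1.7 = 41.18 years.
82 years is 82/41.18 ≈ 1.99 doublings, a factor of 2^1.99 ≈ 3.97.
45.1 × 3.97 ≈ 180 thousand dollars.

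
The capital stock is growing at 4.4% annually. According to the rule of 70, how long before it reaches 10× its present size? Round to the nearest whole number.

Doubling time ≈ 70/4.4 = 15.91 years.
Reaching 10× takes log₂(10) ≈ 3.32 doublings.
3.32 × 15.91 ≈ 53 years.

53 years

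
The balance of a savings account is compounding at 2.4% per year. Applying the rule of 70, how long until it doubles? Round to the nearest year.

At 2.4%, doubling takes about 70/2.4 = 29.17 years.

29 years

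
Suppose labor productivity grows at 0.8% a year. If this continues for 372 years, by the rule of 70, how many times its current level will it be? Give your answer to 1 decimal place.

Doubling time ≈ 70/0.8 = 87.50 years.
372 years / 87.50 ≈ 4.25 doublings → factor 2^4.25 ≈ 19.0.

≈ 19.0 times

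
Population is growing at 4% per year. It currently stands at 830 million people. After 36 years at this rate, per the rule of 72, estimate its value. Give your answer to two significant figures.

Doubling time ≈ 72/4 = 18.00 years.
36 years is 36/18.00 ≈ 2.00 doublings, a factor of 2^2.00 ≈ 4.00.
830 × 4.00 ≈ 3300 million people.

approximately 3300 million people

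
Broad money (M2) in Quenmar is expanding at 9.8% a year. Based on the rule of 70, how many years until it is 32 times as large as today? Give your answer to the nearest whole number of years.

about 36 years

At 9.8% it doubles every 70/9.8 ≈ 7.14 years.
Getting to 32× needs 5 doublings: 5 × 7.14 ≈ 36 years.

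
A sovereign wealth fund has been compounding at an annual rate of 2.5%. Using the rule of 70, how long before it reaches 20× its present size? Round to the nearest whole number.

At 2.5% it doubles every 70/2.5 ≈ 28.00 years.
Reaching 20× takes log₂(20) ≈ 4.32 doublings.
4.32 × 28.00 ≈ 121 years.

121 years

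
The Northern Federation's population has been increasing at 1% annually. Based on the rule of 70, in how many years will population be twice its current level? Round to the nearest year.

70/1 ≈ 70.00, so it doubles roughly every 70 years.

≈ 70 years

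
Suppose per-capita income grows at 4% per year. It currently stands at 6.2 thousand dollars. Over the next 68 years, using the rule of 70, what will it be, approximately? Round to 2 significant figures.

about 92 thousand dollars

It doubles every 70/4 ≈ 17.50 years, so 68 years is 3.89 doublings.
2^3.89 ≈ 14.83; 6.2 × 14.83 ≈ 92 thousand dollars.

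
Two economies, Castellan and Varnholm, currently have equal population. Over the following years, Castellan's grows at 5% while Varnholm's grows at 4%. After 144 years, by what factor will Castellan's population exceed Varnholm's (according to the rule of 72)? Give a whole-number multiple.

about 4 times

Rate gap = 5% − 4% = 1 point.
The ratio doubles every 72/1 ≈ 72.00 years.
144/72.00 ≈ 2.00 doublings → ratio ≈ 2^2.00 ≈ 4.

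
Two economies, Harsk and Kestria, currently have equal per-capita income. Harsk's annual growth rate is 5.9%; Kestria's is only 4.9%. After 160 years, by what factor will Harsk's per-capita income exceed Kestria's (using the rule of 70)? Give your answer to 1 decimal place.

Only the 1-point difference matters.
70/1 ≈ 70.00 years per doubling of the ratio; 160 years gives 2.29 doublings, so ≈ 4.9×.

≈ 4.9 times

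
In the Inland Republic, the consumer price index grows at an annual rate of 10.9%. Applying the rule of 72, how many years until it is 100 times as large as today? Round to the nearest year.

At 10.9% it doubles every 72/10.9 ≈ 6.61 years.
Reaching 100× takes log₂(100) ≈ 6.64 doublings.
6.64 × 6.61 ≈ 44 years.

≈ 44 years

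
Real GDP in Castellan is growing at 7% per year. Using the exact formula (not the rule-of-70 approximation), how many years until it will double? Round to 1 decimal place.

10.2 years

t = ln(2) / ln(1 + 0.07) = 0.6931 / 0.067659 ≈ 10.24.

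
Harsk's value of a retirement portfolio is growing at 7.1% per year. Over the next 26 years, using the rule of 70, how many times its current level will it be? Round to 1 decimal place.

around 6.2 times

Doubles every ≈ 9.86 years (70/7.1).
26 years is 2.64 doublings; 2^2.64 ≈ 6.2×.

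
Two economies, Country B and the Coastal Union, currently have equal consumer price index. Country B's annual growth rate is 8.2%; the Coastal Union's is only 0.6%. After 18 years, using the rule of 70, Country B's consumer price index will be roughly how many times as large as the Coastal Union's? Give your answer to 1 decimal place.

Rate gap = 8.2% − 0.6% = 7.6 points.
The ratio doubles every 70/7.6 ≈ 9.21 years.
18/9.21 ≈ 1.95 doublings → ratio ≈ 2^1.95 ≈ 3.9.

3.9 times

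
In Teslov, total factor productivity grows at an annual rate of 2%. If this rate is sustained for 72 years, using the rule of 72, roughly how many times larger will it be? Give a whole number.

72/2 ≈ 36.00 years per doubling.
72 years fits 2 doublings: 2^2 = 4.

approximately 4 times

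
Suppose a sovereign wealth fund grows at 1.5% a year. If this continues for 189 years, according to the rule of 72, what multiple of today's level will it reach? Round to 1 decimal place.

≈ 15.3 times

Doubles every ≈ 48.00 years (72/1.5).
189 years is 3.94 doublings; 2^3.94 ≈ 15.3×.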